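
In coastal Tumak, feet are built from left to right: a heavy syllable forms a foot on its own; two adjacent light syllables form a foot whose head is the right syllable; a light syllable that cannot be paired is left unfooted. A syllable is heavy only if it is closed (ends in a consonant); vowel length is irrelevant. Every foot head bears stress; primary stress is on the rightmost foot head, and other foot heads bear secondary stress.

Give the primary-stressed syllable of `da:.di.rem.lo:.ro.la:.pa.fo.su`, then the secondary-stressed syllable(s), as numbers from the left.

primary 9, secondary 2, 3, 5, 7

Weights: 1 da: L, 2 di L, 3 rem H, 4 lo: L, 5 ro L, 6 la: L, 7 pa L, 8 fo L, 9 su L.
Parse left to right (heavy = foot alone; LL = one foot; stranded L unfooted): (da:.ˈdi) (ˈrem) (lo:.ˈro) (la:.ˈpa) (fo.ˈsu).
Foot heads: 2, 3, 5, 7, 9.
Primary stress on the rightmost head = syllable 9.
Secondary stress on 2, 3, 5, 7: da:.ˌdi.ˌrem.lo:.ˌro.la:.ˌpa.fo.ˈsu.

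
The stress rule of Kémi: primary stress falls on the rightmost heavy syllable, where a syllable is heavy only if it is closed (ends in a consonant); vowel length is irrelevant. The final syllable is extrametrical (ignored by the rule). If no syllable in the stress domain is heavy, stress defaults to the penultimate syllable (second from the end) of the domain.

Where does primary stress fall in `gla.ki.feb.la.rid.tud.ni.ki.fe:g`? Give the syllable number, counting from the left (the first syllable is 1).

6

The final syllable (9, fe:g) is extrametrical; the stress domain is syllables 1–8.
Weights: 1 gla L, 2 ki L, 3 feb H, 4 la L, 5 rid H, 6 tud H, 7 ni L, 8 ki L.
Heavy syllables in the domain: 3, 5, 6. The rightmost is syllable 6 (tud).
Primary stress: syllable 6 → gla.ki.feb.la.rid.ˈtud.ni.ki.fe:g.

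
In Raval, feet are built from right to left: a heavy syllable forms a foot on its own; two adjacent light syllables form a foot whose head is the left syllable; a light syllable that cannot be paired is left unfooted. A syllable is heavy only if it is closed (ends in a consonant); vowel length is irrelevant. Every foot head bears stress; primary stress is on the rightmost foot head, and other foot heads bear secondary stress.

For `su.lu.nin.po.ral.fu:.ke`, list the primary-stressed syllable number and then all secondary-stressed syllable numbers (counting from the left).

Weights: 1 su L, 2 lu L, 3 nin H, 4 po L, 5 ral H, 6 fu: L, 7 ke L.
Parse right to left (heavy = foot alone; LL = one foot; stranded L unfooted): (ˈsu.lu) (ˈnin) po (ˈral) (ˈfu:.ke).
Foot heads: 1, 3, 5, 6.
Primary stress on the rightmost head = syllable 6.
Secondary stress on 1, 3, 5: ˌsu.lu.ˌnin.po.ˌral.ˈfu:.ke.

primary 6, secondary 1, 3, 5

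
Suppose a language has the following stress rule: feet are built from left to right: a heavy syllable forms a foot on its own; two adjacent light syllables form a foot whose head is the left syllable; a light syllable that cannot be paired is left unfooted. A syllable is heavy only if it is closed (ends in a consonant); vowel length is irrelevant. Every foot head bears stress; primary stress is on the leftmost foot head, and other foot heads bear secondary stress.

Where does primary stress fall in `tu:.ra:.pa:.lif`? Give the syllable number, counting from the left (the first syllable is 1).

1

Weights: 1 tu: L, 2 ra: L, 3 pa: L, 4 lif H.
Parse left to right (heavy = foot alone; LL = one foot; stranded L unfooted): (ˈtu:.ra:) pa: (ˈlif).
Foot heads: 1, 4.
Primary stress on the leftmost head = syllable 1.
Primary stress: syllable 1 → ˈtu:.ra:.pa:.lif.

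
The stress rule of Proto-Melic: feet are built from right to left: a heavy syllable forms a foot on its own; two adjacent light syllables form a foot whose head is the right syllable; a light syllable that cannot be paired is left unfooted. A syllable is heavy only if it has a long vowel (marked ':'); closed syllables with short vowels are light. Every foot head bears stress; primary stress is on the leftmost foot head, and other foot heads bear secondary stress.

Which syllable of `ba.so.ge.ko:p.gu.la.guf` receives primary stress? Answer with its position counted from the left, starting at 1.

3

Weights: 1 ba L, 2 so L, 3 ge L, 4 ko:p H, 5 gu L, 6 la L, 7 guf L.
Parse right to left (heavy = foot alone; LL = one foot; stranded L unfooted): ba (so.ˈge) (ˈko:p) gu (la.ˈguf).
Foot heads: 3, 4, 7.
Primary stress on the leftmost head = syllable 3.
Primary stress: syllable 3 → ba.so.ˈge.ko:p.gu.la.guf.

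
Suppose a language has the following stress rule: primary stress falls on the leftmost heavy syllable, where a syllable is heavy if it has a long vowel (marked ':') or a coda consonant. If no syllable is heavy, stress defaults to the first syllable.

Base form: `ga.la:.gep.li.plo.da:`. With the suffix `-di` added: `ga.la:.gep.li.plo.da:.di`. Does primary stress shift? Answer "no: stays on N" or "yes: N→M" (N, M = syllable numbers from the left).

Base `ga.la:.gep.li.plo.da:` (6 syllables):
  Weights: 1 ga L, 2 la: H, 3 gep H, 4 li L, 5 plo L, 6 da: H.
  Heavy syllables in the domain: 2, 3, 6. The leftmost is syllable 2 (la:).
  → primary stress on syllable 2.
Suffixed `ga.la:.gep.li.plo.da:.di` (7 syllables):
  Weights: 1 ga L, 2 la: H, 3 gep H, 4 li L, 5 plo L, 6 da: H, 7 di L.
  Heavy syllables in the domain: 2, 3, 6. The leftmost is syllable 2 (la:).
  → primary stress on syllable 2.

no: stays on 2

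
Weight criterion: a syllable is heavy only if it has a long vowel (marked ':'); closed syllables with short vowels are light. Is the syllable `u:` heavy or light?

heavy

`u:`: long vowel, open (no coda). Long vowel → heavy.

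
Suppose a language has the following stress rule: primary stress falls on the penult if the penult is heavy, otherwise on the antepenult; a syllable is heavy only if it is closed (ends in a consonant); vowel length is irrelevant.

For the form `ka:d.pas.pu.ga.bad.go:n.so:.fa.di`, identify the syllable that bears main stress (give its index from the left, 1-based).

Weights: 7 so: L, 8 fa L, 9 di L.
The penult (syllable 8, fa) is light, so stress falls on the antepenult (syllable 7, so:).
Primary stress: syllable 7 → ka:d.pas.pu.ga.bad.go:n.ˈso:.fa.di.

7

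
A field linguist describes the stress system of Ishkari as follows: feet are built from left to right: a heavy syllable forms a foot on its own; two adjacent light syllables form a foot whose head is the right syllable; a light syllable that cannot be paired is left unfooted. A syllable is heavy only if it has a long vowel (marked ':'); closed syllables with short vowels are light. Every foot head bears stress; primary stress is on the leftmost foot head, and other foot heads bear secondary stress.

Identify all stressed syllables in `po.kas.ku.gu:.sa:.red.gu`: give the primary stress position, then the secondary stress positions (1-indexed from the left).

primary 2, secondary 4, 5, 7

Weights: 1 po L, 2 kas L, 3 ku L, 4 gu: H, 5 sa: H, 6 red L, 7 gu L.
Parse left to right (heavy = foot alone; LL = one foot; stranded L unfooted): (po.ˈkas) ku (ˈgu:) (ˈsa:) (red.ˈgu).
Foot heads: 2, 4, 5, 7.
Primary stress on the leftmost head = syllable 2.
Secondary stress on 4, 5, 7: po.ˈkas.ku.ˌgu:.ˌsa:.red.ˌgu.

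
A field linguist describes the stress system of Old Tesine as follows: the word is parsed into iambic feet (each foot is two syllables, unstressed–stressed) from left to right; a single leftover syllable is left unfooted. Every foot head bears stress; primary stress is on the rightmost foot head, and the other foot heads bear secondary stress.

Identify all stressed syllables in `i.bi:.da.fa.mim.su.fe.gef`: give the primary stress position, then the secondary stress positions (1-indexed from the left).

Parse left to right into iambic (σˈσ) feet: (i.ˈbi:) (da.ˈfa) (mim.ˈsu) (fe.ˈgef).
Foot heads (stressed positions): 2, 4, 6, 8.
End Rule Rightmost: primary stress on the rightmost head = syllable 8.
Secondary stress on 2, 4, 6: i.ˌbi:.da.ˌfa.mim.ˌsu.fe.ˈgef.

primary 8, secondary 2, 4, 6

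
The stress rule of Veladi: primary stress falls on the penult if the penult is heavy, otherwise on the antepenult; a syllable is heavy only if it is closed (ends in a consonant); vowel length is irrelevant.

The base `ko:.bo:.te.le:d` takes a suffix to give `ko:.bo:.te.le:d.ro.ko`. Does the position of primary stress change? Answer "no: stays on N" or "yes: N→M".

Base `ko:.bo:.te.le:d` (4 syllables):
  Weights: 2 bo: L, 3 te L, 4 le:d H.
  The penult (syllable 3, te) is light, so stress falls on the antepenult (syllable 2, bo:).
  → primary stress on syllable 2.
Suffixed `ko:.bo:.te.le:d.ro.ko` (6 syllables):
  Weights: 4 le:d H, 5 ro L, 6 ko L.
  The penult (syllable 5, ro) is light, so stress falls on the antepenult (syllable 4, le:d).
  → primary stress on syllable 4.

yes: 2→4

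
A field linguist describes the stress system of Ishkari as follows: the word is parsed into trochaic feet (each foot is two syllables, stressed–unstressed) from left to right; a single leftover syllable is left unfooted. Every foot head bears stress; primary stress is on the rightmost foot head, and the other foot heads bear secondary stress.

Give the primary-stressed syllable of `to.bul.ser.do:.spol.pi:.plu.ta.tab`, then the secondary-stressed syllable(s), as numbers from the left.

primary 7, secondary 1, 3, 5

Parse left to right into trochaic (ˈσσ) feet: (ˈto.bul) (ˈser.do:) (ˈspol.pi:) (ˈplu.ta) tab. Syllable 9 is left unfooted.
Foot heads (stressed positions): 1, 3, 5, 7.
End Rule Rightmost: primary stress on the rightmost head = syllable 7.
Secondary stress on 1, 3, 5: ˌto.bul.ˌser.do:.ˌspol.pi:.ˈplu.ta.tab.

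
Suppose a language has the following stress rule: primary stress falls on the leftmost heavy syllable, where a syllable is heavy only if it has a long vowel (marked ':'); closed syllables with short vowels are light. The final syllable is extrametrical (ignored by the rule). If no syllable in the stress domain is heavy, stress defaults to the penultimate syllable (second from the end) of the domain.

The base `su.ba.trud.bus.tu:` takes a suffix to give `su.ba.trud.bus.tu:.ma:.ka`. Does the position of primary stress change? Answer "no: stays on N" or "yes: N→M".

yes: 3→5

Base `su.ba.trud.bus.tu:` (5 syllables):
  The final syllable (5, tu:) is extrametrical; the stress domain is syllables 1–4.
  Weights: 1 su L, 2 ba L, 3 trud L, 4 bus L.
  No heavy syllable in the domain; default to the penultimate syllable (second from the end) of the domain = syllable 3.
  → primary stress on syllable 3.
Suffixed `su.ba.trud.bus.tu:.ma:.ka` (7 syllables):
  The final syllable (7, ka) is extrametrical; the stress domain is syllables 1–6.
  Weights: 1 su L, 2 ba L, 3 trud L, 4 bus L, 5 tu: H, 6 ma: H.
  Heavy syllables in the domain: 5, 6. The leftmost is syllable 5 (tu:).
  → primary stress on syllable 5.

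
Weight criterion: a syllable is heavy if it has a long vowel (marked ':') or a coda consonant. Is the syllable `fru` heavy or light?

`fru`: short vowel, open (no coda). Short vowel, open → light.

light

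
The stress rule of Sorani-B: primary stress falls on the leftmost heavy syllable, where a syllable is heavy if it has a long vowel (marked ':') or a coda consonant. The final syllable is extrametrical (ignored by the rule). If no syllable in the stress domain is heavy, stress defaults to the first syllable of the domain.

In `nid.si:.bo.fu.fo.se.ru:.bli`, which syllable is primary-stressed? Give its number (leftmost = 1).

1

The final syllable (8, bli) is extrametrical; the stress domain is syllables 1–7.
Weights: 1 nid H, 2 si: H, 3 bo L, 4 fu L, 5 fo L, 6 se L, 7 ru: H.
Heavy syllables in the domain: 1, 2, 7. The leftmost is syllable 1 (nid).
Primary stress: syllable 1 → ˈnid.si:.bo.fu.fo.se.ru:.bli.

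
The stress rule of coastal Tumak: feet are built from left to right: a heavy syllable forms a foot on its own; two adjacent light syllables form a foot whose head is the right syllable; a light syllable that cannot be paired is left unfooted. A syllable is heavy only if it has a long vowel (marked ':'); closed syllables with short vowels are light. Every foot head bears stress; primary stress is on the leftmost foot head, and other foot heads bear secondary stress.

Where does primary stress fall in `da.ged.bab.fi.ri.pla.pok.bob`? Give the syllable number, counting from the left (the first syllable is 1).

Weights: 1 da L, 2 ged L, 3 bab L, 4 fi L, 5 ri L, 6 pla L, 7 pok L, 8 bob L.
Parse left to right (heavy = foot alone; LL = one foot; stranded L unfooted): (da.ˈged) (bab.ˈfi) (ri.ˈpla) (pok.ˈbob).
Foot heads: 2, 4, 6, 8.
Primary stress on the leftmost head = syllable 2.
Primary stress: syllable 2 → da.ˈged.bab.fi.ri.pla.pok.bob.

2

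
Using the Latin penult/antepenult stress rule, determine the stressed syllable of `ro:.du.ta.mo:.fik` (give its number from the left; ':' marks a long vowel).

4

Classical Latin: stress the penult if heavy (long vowel or closed), else the antepenult.
Weights: 3 ta L, 4 mo: H, 5 fik H.
The penult (syllable 4, mo:) is heavy, so it takes stress.
Stress on syllable 4: ro:.du.ta.ˈmo:.fik.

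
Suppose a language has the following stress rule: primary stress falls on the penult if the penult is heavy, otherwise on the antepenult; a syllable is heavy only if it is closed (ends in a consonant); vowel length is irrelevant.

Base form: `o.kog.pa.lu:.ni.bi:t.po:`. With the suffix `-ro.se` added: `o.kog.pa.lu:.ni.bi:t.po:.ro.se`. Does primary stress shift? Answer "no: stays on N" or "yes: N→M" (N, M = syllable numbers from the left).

yes: 6→7

Base `o.kog.pa.lu:.ni.bi:t.po:` (7 syllables):
  Weights: 5 ni L, 6 bi:t H, 7 po: L.
  The penult (syllable 6, bi:t) is heavy, so it takes stress.
  → primary stress on syllable 6.
Suffixed `o.kog.pa.lu:.ni.bi:t.po:.ro.se` (9 syllables):
  Weights: 7 po: L, 8 ro L, 9 se L.
  The penult (syllable 8, ro) is light, so stress falls on the antepenult (syllable 7, po:).
  → primary stress on syllable 7.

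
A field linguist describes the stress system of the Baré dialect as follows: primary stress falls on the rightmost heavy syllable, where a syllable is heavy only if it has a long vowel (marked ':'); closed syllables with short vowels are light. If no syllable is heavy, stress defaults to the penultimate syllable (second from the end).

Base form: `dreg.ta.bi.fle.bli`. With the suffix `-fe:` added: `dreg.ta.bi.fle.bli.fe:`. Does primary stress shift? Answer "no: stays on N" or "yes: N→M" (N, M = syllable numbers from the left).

yes: 4→6

Base `dreg.ta.bi.fle.bli` (5 syllables):
  Weights: 1 dreg L, 2 ta L, 3 bi L, 4 fle L, 5 bli L.
  No heavy syllable in the domain; default to the penultimate syllable (second from the end) = syllable 4.
  → primary stress on syllable 4.
Suffixed `dreg.ta.bi.fle.bli.fe:` (6 syllables):
  Weights: 1 dreg L, 2 ta L, 3 bi L, 4 fle L, 5 bli L, 6 fe: H.
  Heavy syllables in the domain: 6. The rightmost is syllable 6 (fe:).
  → primary stress on syllable 6.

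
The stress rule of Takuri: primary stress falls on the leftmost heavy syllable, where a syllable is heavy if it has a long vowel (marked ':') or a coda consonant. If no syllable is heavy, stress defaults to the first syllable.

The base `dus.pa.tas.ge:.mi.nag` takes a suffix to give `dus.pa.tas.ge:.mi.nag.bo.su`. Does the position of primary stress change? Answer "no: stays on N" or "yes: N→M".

Base `dus.pa.tas.ge:.mi.nag` (6 syllables):
  Weights: 1 dus H, 2 pa L, 3 tas H, 4 ge: H, 5 mi L, 6 nag H.
  Heavy syllables in the domain: 1, 3, 4, 6. The leftmost is syllable 1 (dus).
  → primary stress on syllable 1.
Suffixed `dus.pa.tas.ge:.mi.nag.bo.su` (8 syllables):
  Weights: 1 dus H, 2 pa L, 3 tas H, 4 ge: H, 5 mi L, 6 nag H, 7 bo L, 8 su L.
  Heavy syllables in the domain: 1, 3, 4, 6. The leftmost is syllable 1 (dus).
  → primary stress on syllable 1.

no: stays on 1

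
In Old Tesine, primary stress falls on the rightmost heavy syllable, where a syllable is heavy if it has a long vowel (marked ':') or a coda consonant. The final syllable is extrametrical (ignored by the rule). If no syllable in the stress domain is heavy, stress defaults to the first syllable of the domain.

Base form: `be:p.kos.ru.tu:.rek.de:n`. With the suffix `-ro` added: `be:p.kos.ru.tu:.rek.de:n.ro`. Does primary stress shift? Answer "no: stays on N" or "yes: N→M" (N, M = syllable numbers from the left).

Base `be:p.kos.ru.tu:.rek.de:n` (6 syllables):
  The final syllable (6, de:n) is extrametrical; the stress domain is syllables 1–5.
  Weights: 1 be:p H, 2 kos H, 3 ru L, 4 tu: H, 5 rek H.
  Heavy syllables in the domain: 1, 2, 4, 5. The rightmost is syllable 5 (rek).
  → primary stress on syllable 5.
Suffixed `be:p.kos.ru.tu:.rek.de:n.ro` (7 syllables):
  The final syllable (7, ro) is extrametrical; the stress domain is syllables 1–6.
  Weights: 1 be:p H, 2 kos H, 3 ru L, 4 tu: H, 5 rek H, 6 de:n H.
  Heavy syllables in the domain: 1, 2, 4, 5, 6. The rightmost is syllable 6 (de:n).
  → primary stress on syllable 6.

yes: 5→6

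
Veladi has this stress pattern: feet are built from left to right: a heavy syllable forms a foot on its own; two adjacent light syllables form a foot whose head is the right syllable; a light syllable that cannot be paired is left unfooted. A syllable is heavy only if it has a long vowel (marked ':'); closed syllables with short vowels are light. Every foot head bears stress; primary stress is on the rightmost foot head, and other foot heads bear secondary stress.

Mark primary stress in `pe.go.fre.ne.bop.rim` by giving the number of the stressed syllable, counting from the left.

6

Weights: 1 pe L, 2 go L, 3 fre L, 4 ne L, 5 bop L, 6 rim L.
Parse left to right (heavy = foot alone; LL = one foot; stranded L unfooted): (pe.ˈgo) (fre.ˈne) (bop.ˈrim).
Foot heads: 2, 4, 6.
Primary stress on the rightmost head = syllable 6.
Primary stress: syllable 6 → pe.go.fre.ne.bop.ˈrim.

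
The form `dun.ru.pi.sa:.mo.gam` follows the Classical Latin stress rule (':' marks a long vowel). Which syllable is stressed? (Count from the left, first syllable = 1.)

4

Classical Latin: stress the penult if heavy (long vowel or closed), else the antepenult.
Weights: 4 sa: H, 5 mo L, 6 gam H.
The penult (syllable 5, mo) is light, so stress falls on the antepenult (syllable 4, sa:).
Stress on syllable 4: dun.ru.pi.ˈsa:.mo.gam.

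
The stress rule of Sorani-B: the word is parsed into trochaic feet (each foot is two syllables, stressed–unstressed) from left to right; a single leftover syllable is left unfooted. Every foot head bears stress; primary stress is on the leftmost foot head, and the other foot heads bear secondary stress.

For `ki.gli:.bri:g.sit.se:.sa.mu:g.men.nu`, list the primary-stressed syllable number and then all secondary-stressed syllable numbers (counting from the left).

Parse left to right into trochaic (ˈσσ) feet: (ˈki.gli:) (ˈbri:g.sit) (ˈse:.sa) (ˈmu:g.men) nu. Syllable 9 is left unfooted.
Foot heads (stressed positions): 1, 3, 5, 7.
End Rule Leftmost: primary stress on the leftmost head = syllable 1.
Secondary stress on 3, 5, 7: ˈki.gli:.ˌbri:g.sit.ˌse:.sa.ˌmu:g.men.nu.

primary 1, secondary 3, 5, 7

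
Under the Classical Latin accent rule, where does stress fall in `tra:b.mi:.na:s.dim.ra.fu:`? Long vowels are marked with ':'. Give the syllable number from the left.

Classical Latin: stress the penult if heavy (long vowel or closed), else the antepenult.
Weights: 4 dim H, 5 ra L, 6 fu: H.
The penult (syllable 5, ra) is light, so stress falls on the antepenult (syllable 4, dim).
Stress on syllable 4: tra:b.mi:.na:s.ˈdim.ra.fu:.

4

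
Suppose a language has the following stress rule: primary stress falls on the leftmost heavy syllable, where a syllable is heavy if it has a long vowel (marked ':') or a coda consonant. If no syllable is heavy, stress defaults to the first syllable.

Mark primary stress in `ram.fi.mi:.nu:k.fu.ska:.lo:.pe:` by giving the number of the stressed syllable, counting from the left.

Weights: 1 ram H, 2 fi L, 3 mi: H, 4 nu:k H, 5 fu L, 6 ska: H, 7 lo: H, 8 pe: H.
Heavy syllables in the domain: 1, 3, 4, 6, 7, 8. The leftmost is syllable 1 (ram).
Primary stress: syllable 1 → ˈram.fi.mi:.nu:k.fu.ska:.lo:.pe:.

1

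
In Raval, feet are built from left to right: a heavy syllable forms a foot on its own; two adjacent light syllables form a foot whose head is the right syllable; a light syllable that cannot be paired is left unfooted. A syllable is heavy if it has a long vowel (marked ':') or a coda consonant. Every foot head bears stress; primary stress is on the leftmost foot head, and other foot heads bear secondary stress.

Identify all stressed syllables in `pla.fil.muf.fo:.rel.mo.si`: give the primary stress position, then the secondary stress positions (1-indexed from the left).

Weights: 1 pla L, 2 fil H, 3 muf H, 4 fo: H, 5 rel H, 6 mo L, 7 si L.
Parse left to right (heavy = foot alone; LL = one foot; stranded L unfooted): pla (ˈfil) (ˈmuf) (ˈfo:) (ˈrel) (mo.ˈsi).
Foot heads: 2, 3, 4, 5, 7.
Primary stress on the leftmost head = syllable 2.
Secondary stress on 3, 4, 5, 7: pla.ˈfil.ˌmuf.ˌfo:.ˌrel.mo.ˌsi.

primary 2, secondary 3, 4, 5, 7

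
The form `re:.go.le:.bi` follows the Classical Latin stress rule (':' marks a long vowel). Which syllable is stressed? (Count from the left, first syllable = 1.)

Classical Latin: stress the penult if heavy (long vowel or closed), else the antepenult.
Weights: 2 go L, 3 le: H, 4 bi L.
The penult (syllable 3, le:) is heavy, so it takes stress.
Stress on syllable 3: re:.go.ˈle:.bi.

3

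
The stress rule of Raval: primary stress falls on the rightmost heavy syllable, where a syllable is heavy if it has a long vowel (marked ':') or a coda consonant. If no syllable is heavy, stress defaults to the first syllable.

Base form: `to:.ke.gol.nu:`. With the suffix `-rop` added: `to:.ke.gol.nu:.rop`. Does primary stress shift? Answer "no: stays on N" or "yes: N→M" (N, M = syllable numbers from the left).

Base `to:.ke.gol.nu:` (4 syllables):
  Weights: 1 to: H, 2 ke L, 3 gol H, 4 nu: H.
  Heavy syllables in the domain: 1, 3, 4. The rightmost is syllable 4 (nu:).
  → primary stress on syllable 4.
Suffixed `to:.ke.gol.nu:.rop` (5 syllables):
  Weights: 1 to: H, 2 ke L, 3 gol H, 4 nu: H, 5 rop H.
  Heavy syllables in the domain: 1, 3, 4, 5. The rightmost is syllable 5 (rop).
  → primary stress on syllable 5.

yes: 4→5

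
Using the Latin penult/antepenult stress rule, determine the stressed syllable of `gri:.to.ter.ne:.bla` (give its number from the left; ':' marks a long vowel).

Classical Latin: stress the penult if heavy (long vowel or closed), else the antepenult.
Weights: 3 ter H, 4 ne: H, 5 bla L.
The penult (syllable 4, ne:) is heavy, so it takes stress.
Stress on syllable 4: gri:.to.ter.ˈne:.bla.

4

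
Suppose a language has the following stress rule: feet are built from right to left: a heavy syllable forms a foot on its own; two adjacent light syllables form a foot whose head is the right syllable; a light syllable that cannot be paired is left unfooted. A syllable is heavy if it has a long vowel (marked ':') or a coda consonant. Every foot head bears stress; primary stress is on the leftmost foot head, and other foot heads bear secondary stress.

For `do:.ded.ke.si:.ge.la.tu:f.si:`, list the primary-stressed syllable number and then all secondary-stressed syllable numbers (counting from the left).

primary 1, secondary 2, 4, 6, 7, 8

Weights: 1 do: H, 2 ded H, 3 ke L, 4 si: H, 5 ge L, 6 la L, 7 tu:f H, 8 si: H.
Parse right to left (heavy = foot alone; LL = one foot; stranded L unfooted): (ˈdo:) (ˈded) ke (ˈsi:) (ge.ˈla) (ˈtu:f) (ˈsi:).
Foot heads: 1, 2, 4, 6, 7, 8.
Primary stress on the leftmost head = syllable 1.
Secondary stress on 2, 4, 6, 7, 8: ˈdo:.ˌded.ke.ˌsi:.ge.ˌla.ˌtu:f.ˌsi:.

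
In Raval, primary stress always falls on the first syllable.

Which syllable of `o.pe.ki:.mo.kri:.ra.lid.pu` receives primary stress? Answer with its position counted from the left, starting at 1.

The word has 8 syllables; the first syllable is syllable 1 (o).
Primary stress: syllable 1 → ˈo.pe.ki:.mo.kri:.ra.lid.pu.

1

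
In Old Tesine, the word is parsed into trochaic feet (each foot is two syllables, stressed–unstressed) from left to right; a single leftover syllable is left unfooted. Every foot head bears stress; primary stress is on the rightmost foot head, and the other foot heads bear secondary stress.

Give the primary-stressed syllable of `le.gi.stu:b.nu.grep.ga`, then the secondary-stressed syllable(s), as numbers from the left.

primary 5, secondary 1, 3

Parse left to right into trochaic (ˈσσ) feet: (ˈle.gi) (ˈstu:b.nu) (ˈgrep.ga).
Foot heads (stressed positions): 1, 3, 5.
End Rule Rightmost: primary stress on the rightmost head = syllable 5.
Secondary stress on 1, 3: ˌle.gi.ˌstu:b.nu.ˈgrep.ga.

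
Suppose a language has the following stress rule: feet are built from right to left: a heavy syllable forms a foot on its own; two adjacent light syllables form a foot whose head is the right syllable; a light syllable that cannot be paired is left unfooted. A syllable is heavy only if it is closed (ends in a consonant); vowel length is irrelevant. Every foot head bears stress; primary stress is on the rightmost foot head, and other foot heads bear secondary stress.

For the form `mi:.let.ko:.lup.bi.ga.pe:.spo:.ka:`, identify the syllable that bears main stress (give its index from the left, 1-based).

9

Weights: 1 mi: L, 2 let H, 3 ko: L, 4 lup H, 5 bi L, 6 ga L, 7 pe: L, 8 spo: L, 9 ka: L.
Parse right to left (heavy = foot alone; LL = one foot; stranded L unfooted): mi: (ˈlet) ko: (ˈlup) bi (ga.ˈpe:) (spo:.ˈka:).
Foot heads: 2, 4, 7, 9.
Primary stress on the rightmost head = syllable 9.
Primary stress: syllable 9 → mi:.let.ko:.lup.bi.ga.pe:.spo:.ˈka:.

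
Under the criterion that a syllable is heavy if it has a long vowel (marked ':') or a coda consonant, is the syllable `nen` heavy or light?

`nen`: short vowel, closed (coda /n/). Closed → heavy.

heavy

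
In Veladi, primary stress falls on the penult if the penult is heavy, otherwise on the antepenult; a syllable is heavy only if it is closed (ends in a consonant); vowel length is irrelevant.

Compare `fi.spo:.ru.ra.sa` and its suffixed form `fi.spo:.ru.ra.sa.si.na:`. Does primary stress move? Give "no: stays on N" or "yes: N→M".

Base `fi.spo:.ru.ra.sa` (5 syllables):
  Weights: 3 ru L, 4 ra L, 5 sa L.
  The penult (syllable 4, ra) is light, so stress falls on the antepenult (syllable 3, ru).
  → primary stress on syllable 3.
Suffixed `fi.spo:.ru.ra.sa.si.na:` (7 syllables):
  Weights: 5 sa L, 6 si L, 7 na: L.
  The penult (syllable 6, si) is light, so stress falls on the antepenult (syllable 5, sa).
  → primary stress on syllable 5.

yes: 3→5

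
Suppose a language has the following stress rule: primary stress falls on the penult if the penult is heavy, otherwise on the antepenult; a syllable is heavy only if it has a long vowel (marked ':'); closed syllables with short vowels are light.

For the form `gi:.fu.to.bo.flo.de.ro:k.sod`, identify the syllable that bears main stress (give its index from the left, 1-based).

7

Weights: 6 de L, 7 ro:k H, 8 sod L.
The penult (syllable 7, ro:k) is heavy, so it takes stress.
Primary stress: syllable 7 → gi:.fu.to.bo.flo.de.ˈro:k.sod.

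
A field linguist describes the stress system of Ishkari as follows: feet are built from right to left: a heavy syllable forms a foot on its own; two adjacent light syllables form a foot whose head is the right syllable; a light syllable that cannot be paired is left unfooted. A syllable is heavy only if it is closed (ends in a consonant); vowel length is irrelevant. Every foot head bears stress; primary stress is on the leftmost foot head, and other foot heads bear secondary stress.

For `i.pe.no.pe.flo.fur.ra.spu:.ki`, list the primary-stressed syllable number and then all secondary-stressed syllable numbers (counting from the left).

Weights: 1 i L, 2 pe L, 3 no L, 4 pe L, 5 flo L, 6 fur H, 7 ra L, 8 spu: L, 9 ki L.
Parse right to left (heavy = foot alone; LL = one foot; stranded L unfooted): i (pe.ˈno) (pe.ˈflo) (ˈfur) ra (spu:.ˈki).
Foot heads: 3, 5, 6, 9.
Primary stress on the leftmost head = syllable 3.
Secondary stress on 5, 6, 9: i.pe.ˈno.pe.ˌflo.ˌfur.ra.spu:.ˌki.

primary 3, secondary 5, 6, 9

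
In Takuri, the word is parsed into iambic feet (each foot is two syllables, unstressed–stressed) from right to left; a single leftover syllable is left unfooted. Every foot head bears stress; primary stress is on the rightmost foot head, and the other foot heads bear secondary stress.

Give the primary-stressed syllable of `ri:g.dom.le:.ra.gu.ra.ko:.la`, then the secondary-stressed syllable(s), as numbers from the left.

primary 8, secondary 2, 4, 6

Parse right to left into iambic (σˈσ) feet: (ri:g.ˈdom) (le:.ˈra) (gu.ˈra) (ko:.ˈla).
Foot heads (stressed positions): 2, 4, 6, 8.
End Rule Rightmost: primary stress on the rightmost head = syllable 8.
Secondary stress on 2, 4, 6: ri:g.ˌdom.le:.ˌra.gu.ˌra.ko:.ˈla.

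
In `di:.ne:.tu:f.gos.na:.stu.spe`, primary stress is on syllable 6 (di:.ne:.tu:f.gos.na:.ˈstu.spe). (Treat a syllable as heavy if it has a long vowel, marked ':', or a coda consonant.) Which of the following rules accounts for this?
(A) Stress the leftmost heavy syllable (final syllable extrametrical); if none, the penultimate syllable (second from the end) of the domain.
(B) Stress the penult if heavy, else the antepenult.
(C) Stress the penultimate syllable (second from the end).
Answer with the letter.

C

Rule A → syllable 1 (observed: 6).
Rule B → syllable 5 (observed: 6).
Rule C → syllable 6 ✓.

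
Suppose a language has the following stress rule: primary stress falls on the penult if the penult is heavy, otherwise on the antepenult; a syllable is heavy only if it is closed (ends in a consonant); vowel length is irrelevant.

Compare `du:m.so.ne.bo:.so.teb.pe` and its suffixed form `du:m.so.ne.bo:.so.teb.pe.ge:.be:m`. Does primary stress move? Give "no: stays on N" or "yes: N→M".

yes: 6→7

Base `du:m.so.ne.bo:.so.teb.pe` (7 syllables):
  Weights: 5 so L, 6 teb H, 7 pe L.
  The penult (syllable 6, teb) is heavy, so it takes stress.
  → primary stress on syllable 6.
Suffixed `du:m.so.ne.bo:.so.teb.pe.ge:.be:m` (9 syllables):
  Weights: 7 pe L, 8 ge: L, 9 be:m H.
  The penult (syllable 8, ge:) is light, so stress falls on the antepenult (syllable 7, pe).
  → primary stress on syllable 7.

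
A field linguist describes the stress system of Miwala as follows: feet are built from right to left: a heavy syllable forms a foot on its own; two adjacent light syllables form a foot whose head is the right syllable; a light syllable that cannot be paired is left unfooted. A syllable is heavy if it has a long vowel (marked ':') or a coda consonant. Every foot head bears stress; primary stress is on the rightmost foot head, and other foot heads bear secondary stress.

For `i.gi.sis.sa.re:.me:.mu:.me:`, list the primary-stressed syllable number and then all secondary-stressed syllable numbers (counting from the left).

Weights: 1 i L, 2 gi L, 3 sis H, 4 sa L, 5 re: H, 6 me: H, 7 mu: H, 8 me: H.
Parse right to left (heavy = foot alone; LL = one foot; stranded L unfooted): (i.ˈgi) (ˈsis) sa (ˈre:) (ˈme:) (ˈmu:) (ˈme:).
Foot heads: 2, 3, 5, 6, 7, 8.
Primary stress on the rightmost head = syllable 8.
Secondary stress on 2, 3, 5, 6, 7: i.ˌgi.ˌsis.sa.ˌre:.ˌme:.ˌmu:.ˈme:.

primary 8, secondary 2, 3, 5, 6, 7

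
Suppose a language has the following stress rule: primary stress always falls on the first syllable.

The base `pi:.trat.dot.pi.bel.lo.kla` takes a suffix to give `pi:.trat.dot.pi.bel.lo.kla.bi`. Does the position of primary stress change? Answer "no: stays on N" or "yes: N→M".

Base `pi:.trat.dot.pi.bel.lo.kla` (7 syllables):
  The word has 7 syllables; the first syllable is syllable 1 (pi:).
  → primary stress on syllable 1.
Suffixed `pi:.trat.dot.pi.bel.lo.kla.bi` (8 syllables):
  The word has 8 syllables; the first syllable is syllable 1 (pi:).
  → primary stress on syllable 1.

no: stays on 1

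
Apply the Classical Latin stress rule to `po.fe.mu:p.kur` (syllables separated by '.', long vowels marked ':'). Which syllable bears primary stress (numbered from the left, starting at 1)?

Classical Latin: stress the penult if heavy (long vowel or closed), else the antepenult.
Weights: 2 fe L, 3 mu:p H, 4 kur H.
The penult (syllable 3, mu:p) is heavy, so it takes stress.
Stress on syllable 3: po.fe.ˈmu:p.kur.

3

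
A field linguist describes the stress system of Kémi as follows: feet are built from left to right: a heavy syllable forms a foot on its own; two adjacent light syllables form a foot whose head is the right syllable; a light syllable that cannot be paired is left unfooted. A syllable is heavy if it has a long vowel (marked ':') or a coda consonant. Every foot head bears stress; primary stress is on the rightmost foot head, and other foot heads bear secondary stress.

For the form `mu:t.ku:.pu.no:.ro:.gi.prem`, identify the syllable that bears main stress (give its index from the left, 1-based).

Weights: 1 mu:t H, 2 ku: H, 3 pu L, 4 no: H, 5 ro: H, 6 gi L, 7 prem H.
Parse left to right (heavy = foot alone; LL = one foot; stranded L unfooted): (ˈmu:t) (ˈku:) pu (ˈno:) (ˈro:) gi (ˈprem).
Foot heads: 1, 2, 4, 5, 7.
Primary stress on the rightmost head = syllable 7.
Primary stress: syllable 7 → mu:t.ku:.pu.no:.ro:.gi.ˈprem.

7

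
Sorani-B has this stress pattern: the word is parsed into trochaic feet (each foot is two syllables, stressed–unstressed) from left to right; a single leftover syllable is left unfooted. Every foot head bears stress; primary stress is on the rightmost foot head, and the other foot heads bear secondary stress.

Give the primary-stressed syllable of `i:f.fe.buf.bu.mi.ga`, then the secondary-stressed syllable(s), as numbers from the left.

Parse left to right into trochaic (ˈσσ) feet: (ˈi:f.fe) (ˈbuf.bu) (ˈmi.ga).
Foot heads (stressed positions): 1, 3, 5.
End Rule Rightmost: primary stress on the rightmost head = syllable 5.
Secondary stress on 1, 3: ˌi:f.fe.ˌbuf.bu.ˈmi.ga.

primary 5, secondary 1, 3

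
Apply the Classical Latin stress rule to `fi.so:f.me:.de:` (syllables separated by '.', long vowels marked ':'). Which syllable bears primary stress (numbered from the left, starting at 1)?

Classical Latin: stress the penult if heavy (long vowel or closed), else the antepenult.
Weights: 2 so:f H, 3 me: H, 4 de: H.
The penult (syllable 3, me:) is heavy, so it takes stress.
Stress on syllable 3: fi.so:f.ˈme:.de:.

3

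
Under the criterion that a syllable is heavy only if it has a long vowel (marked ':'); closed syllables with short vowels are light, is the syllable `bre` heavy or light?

light

`bre`: short vowel, open (no coda). Short vowel → light.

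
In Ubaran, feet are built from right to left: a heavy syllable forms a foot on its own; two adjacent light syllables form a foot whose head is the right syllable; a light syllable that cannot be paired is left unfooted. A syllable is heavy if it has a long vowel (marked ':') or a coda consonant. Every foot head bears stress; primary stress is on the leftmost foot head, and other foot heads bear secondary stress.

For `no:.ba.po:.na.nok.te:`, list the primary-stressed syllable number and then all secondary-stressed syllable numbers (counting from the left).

Weights: 1 no: H, 2 ba L, 3 po: H, 4 na L, 5 nok H, 6 te: H.
Parse right to left (heavy = foot alone; LL = one foot; stranded L unfooted): (ˈno:) ba (ˈpo:) na (ˈnok) (ˈte:).
Foot heads: 1, 3, 5, 6.
Primary stress on the leftmost head = syllable 1.
Secondary stress on 3, 5, 6: ˈno:.ba.ˌpo:.na.ˌnok.ˌte:.

primary 1, secondary 3, 5, 6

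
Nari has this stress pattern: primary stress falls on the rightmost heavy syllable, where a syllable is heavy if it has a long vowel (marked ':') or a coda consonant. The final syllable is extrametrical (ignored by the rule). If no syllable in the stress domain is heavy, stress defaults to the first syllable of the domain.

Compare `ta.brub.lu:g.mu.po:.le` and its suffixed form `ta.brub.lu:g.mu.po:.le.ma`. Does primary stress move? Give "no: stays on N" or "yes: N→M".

Base `ta.brub.lu:g.mu.po:.le` (6 syllables):
  The final syllable (6, le) is extrametrical; the stress domain is syllables 1–5.
  Weights: 1 ta L, 2 brub H, 3 lu:g H, 4 mu L, 5 po: H.
  Heavy syllables in the domain: 2, 3, 5. The rightmost is syllable 5 (po:).
  → primary stress on syllable 5.
Suffixed `ta.brub.lu:g.mu.po:.le.ma` (7 syllables):
  The final syllable (7, ma) is extrametrical; the stress domain is syllables 1–6.
  Weights: 1 ta L, 2 brub H, 3 lu:g H, 4 mu L, 5 po: H, 6 le L.
  Heavy syllables in the domain: 2, 3, 5. The rightmost is syllable 5 (po:).
  → primary stress on syllable 5.

no: stays on 5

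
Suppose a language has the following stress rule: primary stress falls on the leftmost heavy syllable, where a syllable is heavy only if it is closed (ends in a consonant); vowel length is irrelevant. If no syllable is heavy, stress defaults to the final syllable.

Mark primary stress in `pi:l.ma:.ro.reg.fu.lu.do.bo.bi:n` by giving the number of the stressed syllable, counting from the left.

1

Weights: 1 pi:l H, 2 ma: L, 3 ro L, 4 reg H, 5 fu L, 6 lu L, 7 do L, 8 bo L, 9 bi:n H.
Heavy syllables in the domain: 1, 4, 9. The leftmost is syllable 1 (pi:l).
Primary stress: syllable 1 → ˈpi:l.ma:.ro.reg.fu.lu.do.bo.bi:n.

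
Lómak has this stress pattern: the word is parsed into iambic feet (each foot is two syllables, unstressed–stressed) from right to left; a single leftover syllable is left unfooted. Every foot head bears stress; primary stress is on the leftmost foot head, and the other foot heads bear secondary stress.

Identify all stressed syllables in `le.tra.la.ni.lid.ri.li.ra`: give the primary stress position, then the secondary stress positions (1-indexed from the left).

primary 2, secondary 4, 6, 8

Parse right to left into iambic (σˈσ) feet: (le.ˈtra) (la.ˈni) (lid.ˈri) (li.ˈra).
Foot heads (stressed positions): 2, 4, 6, 8.
End Rule Leftmost: primary stress on the leftmost head = syllable 2.
Secondary stress on 4, 6, 8: le.ˈtra.la.ˌni.lid.ˌri.li.ˌra.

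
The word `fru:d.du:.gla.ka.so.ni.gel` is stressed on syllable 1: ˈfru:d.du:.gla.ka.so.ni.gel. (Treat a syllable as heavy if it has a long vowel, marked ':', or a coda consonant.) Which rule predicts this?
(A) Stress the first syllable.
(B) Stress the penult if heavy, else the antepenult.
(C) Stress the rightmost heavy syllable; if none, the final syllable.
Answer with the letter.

A

Rule A → syllable 1 ✓.
Rule B → syllable 5 (observed: 1).
Rule C → syllable 7 (observed: 1).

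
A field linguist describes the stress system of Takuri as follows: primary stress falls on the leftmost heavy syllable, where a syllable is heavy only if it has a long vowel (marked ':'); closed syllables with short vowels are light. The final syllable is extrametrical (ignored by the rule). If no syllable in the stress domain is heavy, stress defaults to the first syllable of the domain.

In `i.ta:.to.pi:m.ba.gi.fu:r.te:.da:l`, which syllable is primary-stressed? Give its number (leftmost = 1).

The final syllable (9, da:l) is extrametrical; the stress domain is syllables 1–8.
Weights: 1 i L, 2 ta: H, 3 to L, 4 pi:m H, 5 ba L, 6 gi L, 7 fu:r H, 8 te: H.
Heavy syllables in the domain: 2, 4, 7, 8. The leftmost is syllable 2 (ta:).
Primary stress: syllable 2 → i.ˈta:.to.pi:m.ba.gi.fu:r.te:.da:l.

2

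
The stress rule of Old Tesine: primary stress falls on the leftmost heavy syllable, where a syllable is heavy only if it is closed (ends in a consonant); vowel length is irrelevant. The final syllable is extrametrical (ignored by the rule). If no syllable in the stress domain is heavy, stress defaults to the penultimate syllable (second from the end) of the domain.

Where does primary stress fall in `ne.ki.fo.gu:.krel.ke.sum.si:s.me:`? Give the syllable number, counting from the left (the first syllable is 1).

The final syllable (9, me:) is extrametrical; the stress domain is syllables 1–8.
Weights: 1 ne L, 2 ki L, 3 fo L, 4 gu: L, 5 krel H, 6 ke L, 7 sum H, 8 si:s H.
Heavy syllables in the domain: 5, 7, 8. The leftmost is syllable 5 (krel).
Primary stress: syllable 5 → ne.ki.fo.gu:.ˈkrel.ke.sum.si:s.me:.

5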